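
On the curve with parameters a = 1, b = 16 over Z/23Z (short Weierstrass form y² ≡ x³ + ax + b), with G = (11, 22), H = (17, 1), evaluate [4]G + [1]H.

First 4G:
Repeated addition: build up to 4G.
2G: tangent at (11, 22): λ = (3·11² + 1)/(2·22) ≡ 19/21. 21⁻¹ ≡ 11 (mod 23) since 21·11 = 231 ≡ 1, so λ ≡ 19·11 ≡ 2.
  x = λ² - 11 - 11 = 4 - 22 ≡ 5; y = λ·(11 - 5) - 22 ≡ 13. → (5, 13)
3G: (5, 13) + (11, 22). λ = (22 - 13)/(11 - 5) ≡ 9/6 mod 23. 6⁻¹ ≡ 4 (mod 23), so λ ≡ 13.
  x = λ² - 5 - 11 = 169 - 16 ≡ 15; y = λ·(5 - 15) - 13 ≡ 18. → (15, 18)
4G: (15, 18) + (11, 22). λ = (22 - 18)/(11 - 15) ≡ 4/19 mod 23. 19⁻¹ ≡ 17 (mod 23), so λ ≡ 22.
  x = λ² - 15 - 11 = 484 - 26 ≡ 21; y = λ·(15 - 21) - 18 ≡ 11. → (21, 11)
4G = (21, 11).
Finally 4G + H:
(21, 11) + (17, 1). λ = (1 - 11)/(17 - 21) ≡ 13/19 mod 23. 19⁻¹ ≡ 17 (mod 23) since 19·17 = 323 ≡ 1, so λ ≡ 14.
  x = λ² - 21 - 17 = 196 - 38 ≡ 20; y = λ·(21 - 20) - 11 ≡ 3. → (20, 3)

(20, 3)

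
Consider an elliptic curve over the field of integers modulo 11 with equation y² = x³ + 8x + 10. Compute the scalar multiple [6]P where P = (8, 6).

(8, 5)

Double-and-add on 6 = (110)₂. Start with P = (8, 6) for the leading 1-bit.
double: tangent at (8, 6): λ = (3·8² + 8)/(2·6) ≡ 2/1. 1⁻¹ ≡ 1 (mod 11), so λ ≡ 2·1 ≡ 2.
  x = λ² - 8 - 8 = 4 - 16 ≡ 10; y = λ·(8 - 10) - 6 ≡ 1. → (10, 1)
add P: (10, 1) + (8, 6). λ = (6 - 1)/(8 - 10) ≡ 5/9 mod 11. 9⁻¹ ≡ 5 (mod 11), so λ ≡ 3.
  x = λ² - 10 - 8 = 9 - 18 ≡ 2; y = λ·(10 - 2) - 1 ≡ 1. → (2, 1)
double: tangent at (2, 1): λ = (3·2² + 8)/(2·1) ≡ 9/2. 2⁻¹ ≡ 6 (mod 11), so λ ≡ 9·6 ≡ 10.
  x = λ² - 2 - 2 = 100 - 4 ≡ 8; y = λ·(2 - 8) - 1 ≡ 5. → (8, 5)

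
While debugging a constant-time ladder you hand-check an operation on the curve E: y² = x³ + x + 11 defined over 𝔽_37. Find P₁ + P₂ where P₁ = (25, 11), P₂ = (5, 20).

(25, 11) + (5, 20). λ = (20 - 11)/(5 - 25) ≡ 9/17 mod 37. 17⁻¹ ≡ 24 (mod 37) since 17·24 = 408 ≡ 1, so λ ≡ 31.
  x = λ² - 25 - 5 = 961 - 30 ≡ 6; y = λ·(25 - 6) - 11 ≡ 23. → (6, 23)

(6, 23)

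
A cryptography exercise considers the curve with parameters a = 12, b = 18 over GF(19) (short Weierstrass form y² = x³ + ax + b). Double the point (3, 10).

(14, 17)

tangent at (3, 10): λ = (3·3² + 12)/(2·10) ≡ 1/1. 1⁻¹ ≡ 1 (mod 19), so λ ≡ 1·1 ≡ 1.
  x = λ² - 3 - 3 = 1 - 6 ≡ 14; y = λ·(3 - 14) - 10 ≡ 17. → (14, 17)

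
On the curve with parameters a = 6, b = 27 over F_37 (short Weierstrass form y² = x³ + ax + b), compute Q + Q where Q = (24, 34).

tangent at (24, 34): λ = (3·24² + 6)/(2·34) ≡ 32/31. 31⁻¹ ≡ 6 (mod 37), so λ ≡ 32·6 ≡ 7.
  x = λ² - 24 - 24 = 49 - 48 ≡ 1; y = λ·(24 - 1) - 34 ≡ 16. → (1, 16)

(1, 16)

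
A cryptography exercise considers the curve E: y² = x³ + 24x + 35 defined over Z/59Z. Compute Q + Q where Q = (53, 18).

tangent at (53, 18): λ = (3·53² + 24)/(2·18) ≡ 14/36. 36⁻¹ ≡ 41 (mod 59), so λ ≡ 14·41 ≡ 43.
  x = λ² - 53 - 53 = 1849 - 106 ≡ 32; y = λ·(53 - 32) - 18 ≡ 0. → (32, 0)

(32, 0)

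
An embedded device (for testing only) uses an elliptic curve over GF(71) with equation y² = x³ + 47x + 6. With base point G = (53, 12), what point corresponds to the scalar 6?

(57, 56)

Double-and-add on 6 = (110)₂. Start with G = (53, 12) for the leading 1-bit.
double: tangent at (53, 12): λ = (3·53² + 47)/(2·12) ≡ 25/24. 24⁻¹ ≡ 3 (mod 71), so λ ≡ 25·3 ≡ 4.
  x = λ² - 53 - 53 = 16 - 106 ≡ 52; y = λ·(53 - 52) - 12 ≡ 63. → (52, 63)
add G: (52, 63) + (53, 12). λ = (12 - 63)/(53 - 52) ≡ 20/1 mod 71. 1⁻¹ ≡ 1 (mod 71), so λ ≡ 20.
  x = λ² - 52 - 53 = 400 - 105 ≡ 11; y = λ·(52 - 11) - 63 ≡ 47. → (11, 47)
double: tangent at (11, 47): λ = (3·11² + 47)/(2·47) ≡ 55/23. 23⁻¹ ≡ 34 (mod 71) since 23·34 = 782 ≡ 1, so λ ≡ 55·34 ≡ 24.
  x = λ² - 11 - 11 = 576 - 22 ≡ 57; y = λ·(11 - 57) - 47 ≡ 56. → (57, 56)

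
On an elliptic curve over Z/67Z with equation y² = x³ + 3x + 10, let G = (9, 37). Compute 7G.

(4, 35)

Repeated addition: build up to 7G.
2G: tangent at (9, 37): λ = (3·9² + 3)/(2·37) ≡ 45/7. 7⁻¹ ≡ 48 (mod 67) since 7·48 = 336 ≡ 1, so λ ≡ 45·48 ≡ 16.
  x = λ² - 9 - 9 = 256 - 18 ≡ 37; y = λ·(9 - 37) - 37 ≡ 51. → (37, 51)
3G: (37, 51) + (9, 37). λ = (37 - 51)/(9 - 37) ≡ 53/39 mod 67. 39⁻¹ ≡ 55 (mod 67) since 39·55 = 2145 ≡ 1, so λ ≡ 34.
  x = λ² - 37 - 9 = 1156 - 46 ≡ 38; y = λ·(37 - 38) - 51 ≡ 49. → (38, 49)
4G: (38, 49) + (9, 37). λ = (37 - 49)/(9 - 38) ≡ 55/38 mod 67. 38⁻¹ ≡ 30 (mod 67), so λ ≡ 42.
  x = λ² - 38 - 9 = 1764 - 47 ≡ 42; y = λ·(38 - 42) - 49 ≡ 51. → (42, 51)
5G: (42, 51) + (9, 37). λ = (37 - 51)/(9 - 42) ≡ 53/34 mod 67. 34⁻¹ ≡ 2 (mod 67), so λ ≡ 39.
  x = λ² - 42 - 9 = 1521 - 51 ≡ 63; y = λ·(42 - 63) - 51 ≡ 1. → (63, 1)
6G: (63, 1) + (9, 37). λ = (37 - 1)/(9 - 63) ≡ 36/13 mod 67. 13⁻¹ ≡ 31 (mod 67), so λ ≡ 44.
  x = λ² - 63 - 9 = 1936 - 72 ≡ 55; y = λ·(63 - 55) - 1 ≡ 16. → (55, 16)
7G: (55, 16) + (9, 37). λ = (37 - 16)/(9 - 55) ≡ 21/21 mod 67. 21⁻¹ ≡ 16 (mod 67) since 21·16 = 336 ≡ 1, so λ ≡ 1.
  x = λ² - 55 - 9 = 1 - 64 ≡ 4; y = λ·(55 - 4) - 16 ≡ 35. → (4, 35)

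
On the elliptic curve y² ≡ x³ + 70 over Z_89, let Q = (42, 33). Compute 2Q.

tangent at (42, 33): λ = (3·42² + 0)/(2·33) ≡ 41/66. 66⁻¹ ≡ 58 (mod 89), so λ ≡ 41·58 ≡ 64.
  x = λ² - 42 - 42 = 4096 - 84 ≡ 7; y = λ·(42 - 7) - 33 ≡ 71. → (7, 71)

(7, 71)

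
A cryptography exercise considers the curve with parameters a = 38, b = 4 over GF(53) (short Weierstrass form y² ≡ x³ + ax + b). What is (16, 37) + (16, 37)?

tangent at (16, 37): λ = (3·16² + 38)/(2·37) ≡ 11/21. 21⁻¹ ≡ 48 (mod 53) since 21·48 = 1008 ≡ 1, so λ ≡ 11·48 ≡ 51.
  x = λ² - 16 - 16 = 2601 - 32 ≡ 25; y = λ·(16 - 25) - 37 ≡ 34. → (25, 34)

(25, 34)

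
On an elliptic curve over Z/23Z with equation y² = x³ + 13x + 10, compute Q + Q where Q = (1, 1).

(16, 17)

tangent at (1, 1): λ = (3·1² + 13)/(2·1) ≡ 16/2. 2⁻¹ ≡ 12 (mod 23), so λ ≡ 16·12 ≡ 8.
  x = λ² - 1 - 1 = 64 - 2 ≡ 16; y = λ·(1 - 16) - 1 ≡ 17. → (16, 17)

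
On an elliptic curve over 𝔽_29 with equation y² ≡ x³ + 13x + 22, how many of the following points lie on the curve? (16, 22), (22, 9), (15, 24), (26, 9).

(16, 22): 22² ≡ 20, rhs ≡ 5 → off.
(22, 9): 9² ≡ 23, rhs ≡ 23 → on.
(15, 24): 24² ≡ 25, rhs ≡ 25 → on.
(26, 9): 9² ≡ 23, rhs ≡ 14 → off.

2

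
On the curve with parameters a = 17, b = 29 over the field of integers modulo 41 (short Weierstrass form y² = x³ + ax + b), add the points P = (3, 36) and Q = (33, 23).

(3, 36) + (33, 23). λ = (23 - 36)/(33 - 3) ≡ 28/30 mod 41. 30⁻¹ ≡ 26 (mod 41) since 30·26 = 780 ≡ 1, so λ ≡ 31.
  x = λ² - 3 - 33 = 961 - 36 ≡ 23; y = λ·(3 - 23) - 36 ≡ 0. → (23, 0)

(23, 0)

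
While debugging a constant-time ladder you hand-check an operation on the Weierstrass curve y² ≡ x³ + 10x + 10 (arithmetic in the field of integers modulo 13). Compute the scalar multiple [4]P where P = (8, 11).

Repeated addition: build up to 4P.
2P: tangent at (8, 11): λ = (3·8² + 10)/(2·11) ≡ 7/9. 9⁻¹ ≡ 3 (mod 13) since 9·3 = 27 ≡ 1, so λ ≡ 7·3 ≡ 8.
  x = λ² - 8 - 8 = 64 - 16 ≡ 9; y = λ·(8 - 9) - 11 ≡ 7. → (9, 7)
3P: (9, 7) + (8, 11). λ = (11 - 7)/(8 - 9) ≡ 4/12 mod 13. 12⁻¹ ≡ 12 (mod 13) since 12·12 = 144 ≡ 1, so λ ≡ 9.
  x = λ² - 9 - 8 = 81 - 17 ≡ 12; y = λ·(9 - 12) - 7 ≡ 5. → (12, 5)
4P: (12, 5) + (8, 11). λ = (11 - 5)/(8 - 12) ≡ 6/9 mod 13. 9⁻¹ ≡ 3 (mod 13) since 9·3 = 27 ≡ 1, so λ ≡ 5.
  x = λ² - 12 - 8 = 25 - 20 ≡ 5; y = λ·(12 - 5) - 5 ≡ 4. → (5, 4)

(5, 4)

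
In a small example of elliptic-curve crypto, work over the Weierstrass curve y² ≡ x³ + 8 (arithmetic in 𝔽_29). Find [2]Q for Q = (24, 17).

tangent at (24, 17): λ = (3·24² + 0)/(2·17) ≡ 17/5. 5⁻¹ ≡ 6 (mod 29) since 5·6 = 30 ≡ 1, so λ ≡ 17·6 ≡ 15.
  x = λ² - 24 - 24 = 225 - 48 ≡ 3; y = λ·(24 - 3) - 17 ≡ 8. → (3, 8)

(3, 8)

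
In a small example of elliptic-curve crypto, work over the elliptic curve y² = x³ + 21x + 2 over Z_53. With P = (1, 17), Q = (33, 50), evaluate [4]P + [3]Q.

First 4P:
Repeated addition: build up to 4P.
2P: tangent at (1, 17): λ = (3·1² + 21)/(2·17) ≡ 24/34. 34⁻¹ ≡ 39 (mod 53), so λ ≡ 24·39 ≡ 35.
  x = λ² - 1 - 1 = 1225 - 2 ≡ 4; y = λ·(1 - 4) - 17 ≡ 37. → (4, 37)
3P: (4, 37) + (1, 17). λ = (17 - 37)/(1 - 4) ≡ 33/50 mod 53. 50⁻¹ ≡ 35 (mod 53) since 50·35 = 1750 ≡ 1, so λ ≡ 42.
  x = λ² - 4 - 1 = 1764 - 5 ≡ 10; y = λ·(4 - 10) - 37 ≡ 29. → (10, 29)
4P: (10, 29) + (1, 17). λ = (17 - 29)/(1 - 10) ≡ 41/44 mod 53. 44⁻¹ ≡ 47 (mod 53), so λ ≡ 19.
  x = λ² - 10 - 1 = 361 - 11 ≡ 32; y = λ·(10 - 32) - 29 ≡ 30. → (32, 30)
4P = (32, 30).
Next 3Q:
Repeated addition: build up to 3Q.
2Q: tangent at (33, 50): λ = (3·33² + 21)/(2·50) ≡ 2/47. 47⁻¹ ≡ 44 (mod 53) since 47·44 = 2068 ≡ 1, so λ ≡ 2·44 ≡ 35.
  x = λ² - 33 - 33 = 1225 - 66 ≡ 46; y = λ·(33 - 46) - 50 ≡ 25. → (46, 25)
3Q: (46, 25) + (33, 50). λ = (50 - 25)/(33 - 46) ≡ 25/40 mod 53. 40⁻¹ ≡ 4 (mod 53), so λ ≡ 47.
  x = λ² - 46 - 33 = 2209 - 79 ≡ 10; y = λ·(46 - 10) - 25 ≡ 24. → (10, 24)
3Q = (10, 24).
Finally 4P + 3Q:
(32, 30) + (10, 24). λ = (24 - 30)/(10 - 32) ≡ 47/31 mod 53. 31⁻¹ ≡ 12 (mod 53), so λ ≡ 34.
  x = λ² - 32 - 10 = 1156 - 42 ≡ 1; y = λ·(32 - 1) - 30 ≡ 17. → (1, 17)

(1, 17)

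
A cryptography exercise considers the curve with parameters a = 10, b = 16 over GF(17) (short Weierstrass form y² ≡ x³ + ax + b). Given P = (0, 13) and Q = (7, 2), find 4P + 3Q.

First 4P:
Double-and-add on 4 = (100)₂. Start with P = (0, 13) for the leading 1-bit.
double: tangent at (0, 13): λ = (3·0² + 10)/(2·13) ≡ 10/9. 9⁻¹ ≡ 2 (mod 17), so λ ≡ 10·2 ≡ 3.
  x = λ² - 0 - 0 = 9 - 0 ≡ 9; y = λ·(0 - 9) - 13 ≡ 11. → (9, 11)
double: tangent at (9, 11): λ = (3·9² + 10)/(2·11) ≡ 15/5. 5⁻¹ ≡ 7 (mod 17), so λ ≡ 15·7 ≡ 3.
  x = λ² - 9 - 9 = 9 - 18 ≡ 8; y = λ·(9 - 8) - 11 ≡ 9. → (8, 9)
4P = (8, 9).
Next 3Q:
Repeated addition: build up to 3Q.
2Q: tangent at (7, 2): λ = (3·7² + 10)/(2·2) ≡ 4/4. 4⁻¹ ≡ 13 (mod 17), so λ ≡ 4·13 ≡ 1.
  x = λ² - 7 - 7 = 1 - 14 ≡ 4; y = λ·(7 - 4) - 2 ≡ 1. → (4, 1)
3Q: (4, 1) + (7, 2). λ = (2 - 1)/(7 - 4) ≡ 1/3 mod 17. 3⁻¹ ≡ 6 (mod 17), so λ ≡ 6.
  x = λ² - 4 - 7 = 36 - 11 ≡ 8; y = λ·(4 - 8) - 1 ≡ 9. → (8, 9)
3Q = (8, 9).
Finally 4P + 3Q:
tangent at (8, 9): λ = (3·8² + 10)/(2·9) ≡ 15/1. 1⁻¹ ≡ 1 (mod 17), so λ ≡ 15·1 ≡ 15.
  x = λ² - 8 - 8 = 225 - 16 ≡ 5; y = λ·(8 - 5) - 9 ≡ 2. → (5, 2)

(5, 2)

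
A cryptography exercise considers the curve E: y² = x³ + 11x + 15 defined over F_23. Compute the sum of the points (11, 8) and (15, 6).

(3, 11)

(11, 8) + (15, 6). λ = (6 - 8)/(15 - 11) ≡ 21/4 mod 23. 4⁻¹ ≡ 6 (mod 23), so λ ≡ 11.
  x = λ² - 11 - 15 = 121 - 26 ≡ 3; y = λ·(11 - 3) - 8 ≡ 11. → (3, 11)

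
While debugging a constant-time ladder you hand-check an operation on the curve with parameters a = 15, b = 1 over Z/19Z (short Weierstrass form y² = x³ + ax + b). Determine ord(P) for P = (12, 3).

2P: tangent at (12, 3): λ = (3·12² + 15)/(2·3) ≡ 10/6. 6⁻¹ ≡ 16 (mod 19) since 6·16 = 96 ≡ 1, so λ ≡ 10·16 ≡ 8.
  x = λ² - 12 - 12 = 64 - 24 ≡ 2; y = λ·(12 - 2) - 3 ≡ 1. → (2, 1)
3P: (2, 1) + (12, 3). λ = (3 - 1)/(12 - 2) ≡ 2/10 mod 19. 10⁻¹ ≡ 2 (mod 19), so λ ≡ 4.
  x = λ² - 2 - 12 = 16 - 14 ≡ 2; y = λ·(2 - 2) - 1 ≡ 18. → (2, 18)
4P: (2, 18) + (12, 3). λ = (3 - 18)/(12 - 2) ≡ 4/10 mod 19. 10⁻¹ ≡ 2 (mod 19), so λ ≡ 8.
  x = λ² - 2 - 12 = 64 - 14 ≡ 12; y = λ·(2 - 12) - 18 ≡ 16. → (12, 16)
5P: (12, 16) + (12, 3): same x and y₁ ≡ -y₂, so the sum is ∞.
5P = ∞, so the order is 5.

5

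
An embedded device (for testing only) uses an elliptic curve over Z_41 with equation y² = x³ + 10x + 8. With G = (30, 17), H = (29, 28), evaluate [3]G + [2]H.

(38, 22)

First 3G:
Repeated addition: build up to 3G.
2G: tangent at (30, 17): λ = (3·30² + 10)/(2·17) ≡ 4/34. 34⁻¹ ≡ 35 (mod 41), so λ ≡ 4·35 ≡ 17.
  x = λ² - 30 - 30 = 289 - 60 ≡ 24; y = λ·(30 - 24) - 17 ≡ 3. → (24, 3)
3G: (24, 3) + (30, 17). λ = (17 - 3)/(30 - 24) ≡ 14/6 mod 41. 6⁻¹ ≡ 7 (mod 41), so λ ≡ 16.
  x = λ² - 24 - 30 = 256 - 54 ≡ 38; y = λ·(24 - 38) - 3 ≡ 19. → (38, 19)
3G = (38, 19).
Next 2H:
Repeated addition: build up to 2H.
2H: tangent at (29, 28): λ = (3·29² + 10)/(2·28) ≡ 32/15. 15⁻¹ ≡ 11 (mod 41) since 15·11 = 165 ≡ 1, so λ ≡ 32·11 ≡ 24.
  x = λ² - 29 - 29 = 576 - 58 ≡ 26; y = λ·(29 - 26) - 28 ≡ 3. → (26, 3)
2H = (26, 3).
Finally 3G + 2H:
(38, 19) + (26, 3). λ = (3 - 19)/(26 - 38) ≡ 25/29 mod 41. 29⁻¹ ≡ 17 (mod 41), so λ ≡ 15.
  x = λ² - 38 - 26 = 225 - 64 ≡ 38; y = λ·(38 - 38) - 19 ≡ 22. → (38, 22)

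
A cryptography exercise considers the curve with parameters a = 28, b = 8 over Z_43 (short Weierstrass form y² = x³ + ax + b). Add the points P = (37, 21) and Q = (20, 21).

(29, 22)

(37, 21) + (20, 21). λ = (21 - 21)/(20 - 37) ≡ 0/26 mod 43. 26⁻¹ ≡ 5 (mod 43), so λ ≡ 0.
  x = λ² - 37 - 20 = 0 - 57 ≡ 29; y = λ·(37 - 29) - 21 ≡ 22. → (29, 22)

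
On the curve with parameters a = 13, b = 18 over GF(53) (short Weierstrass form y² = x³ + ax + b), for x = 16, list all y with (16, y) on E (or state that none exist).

20, 33

x³ + 13x + 18 = 4322 ≡ 29 (mod 53).
Square roots of 29 mod 53: 20 and 33 (since 20² = 400 ≡ 29).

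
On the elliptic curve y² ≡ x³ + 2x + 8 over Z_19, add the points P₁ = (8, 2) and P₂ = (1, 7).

(8, 2) + (1, 7). λ = (7 - 2)/(1 - 8) ≡ 5/12 mod 19. 12⁻¹ ≡ 8 (mod 19) since 12·8 = 96 ≡ 1, so λ ≡ 2.
  x = λ² - 8 - 1 = 4 - 9 ≡ 14; y = λ·(8 - 14) - 2 ≡ 5. → (14, 5)

(14, 5)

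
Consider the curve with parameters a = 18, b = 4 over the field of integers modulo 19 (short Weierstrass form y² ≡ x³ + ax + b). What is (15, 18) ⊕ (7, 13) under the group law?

(15, 18) + (7, 13). λ = (13 - 18)/(7 - 15) ≡ 14/11 mod 19. 11⁻¹ ≡ 7 (mod 19) since 11·7 = 77 ≡ 1, so λ ≡ 3.
  x = λ² - 15 - 7 = 9 - 22 ≡ 6; y = λ·(15 - 6) - 18 ≡ 9. → (6, 9)

(6, 9)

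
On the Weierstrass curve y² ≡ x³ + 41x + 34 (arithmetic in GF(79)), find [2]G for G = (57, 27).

(1, 32)

tangent at (57, 27): λ = (3·57² + 41)/(2·27) ≡ 71/54. 54⁻¹ ≡ 60 (mod 79) since 54·60 = 3240 ≡ 1, so λ ≡ 71·60 ≡ 73.
  x = λ² - 57 - 57 = 5329 - 114 ≡ 1; y = λ·(57 - 1) - 27 ≡ 32. → (1, 32)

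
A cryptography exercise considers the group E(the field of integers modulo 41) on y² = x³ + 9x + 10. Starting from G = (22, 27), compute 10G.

Repeated addition: build up to 10G.
2G: tangent at (22, 27): λ = (3·22² + 9)/(2·27) ≡ 26/13. 13⁻¹ ≡ 19 (mod 41), so λ ≡ 26·19 ≡ 2.
  x = λ² - 22 - 22 = 4 - 44 ≡ 1; y = λ·(22 - 1) - 27 ≡ 15. → (1, 15)
3G: (1, 15) + (22, 27). λ = (27 - 15)/(22 - 1) ≡ 12/21 mod 41. 21⁻¹ ≡ 2 (mod 41), so λ ≡ 24.
  x = λ² - 1 - 22 = 576 - 23 ≡ 20; y = λ·(1 - 20) - 15 ≡ 21. → (20, 21)
4G: (20, 21) + (22, 27). λ = (27 - 21)/(22 - 20) ≡ 6/2 mod 41. 2⁻¹ ≡ 21 (mod 41), so λ ≡ 3.
  x = λ² - 20 - 22 = 9 - 42 ≡ 8; y = λ·(20 - 8) - 21 ≡ 15. → (8, 15)
5G: (8, 15) + (22, 27). λ = (27 - 15)/(22 - 8) ≡ 12/14 mod 41. 14⁻¹ ≡ 3 (mod 41) since 14·3 = 42 ≡ 1, so λ ≡ 36.
  x = λ² - 8 - 22 = 1296 - 30 ≡ 36; y = λ·(8 - 36) - 15 ≡ 2. → (36, 2)
6G: (36, 2) + (22, 27). λ = (27 - 2)/(22 - 36) ≡ 25/27 mod 41. 27⁻¹ ≡ 38 (mod 41), so λ ≡ 7.
  x = λ² - 36 - 22 = 49 - 58 ≡ 32; y = λ·(36 - 32) - 2 ≡ 26. → (32, 26)
7G: (32, 26) + (22, 27). λ = (27 - 26)/(22 - 32) ≡ 1/31 mod 41. 31⁻¹ ≡ 4 (mod 41) since 31·4 = 124 ≡ 1, so λ ≡ 4.
  x = λ² - 32 - 22 = 16 - 54 ≡ 3; y = λ·(32 - 3) - 26 ≡ 8. → (3, 8)
8G: (3, 8) + (22, 27). λ = (27 - 8)/(22 - 3) ≡ 19/19 mod 41. 19⁻¹ ≡ 13 (mod 41), so λ ≡ 1.
  x = λ² - 3 - 22 = 1 - 25 ≡ 17; y = λ·(3 - 17) - 8 ≡ 19. → (17, 19)
9G: (17, 19) + (22, 27). λ = (27 - 19)/(22 - 17) ≡ 8/5 mod 41. 5⁻¹ ≡ 33 (mod 41), so λ ≡ 18.
  x = λ² - 17 - 22 = 324 - 39 ≡ 39; y = λ·(17 - 39) - 19 ≡ 36. → (39, 36)
10G: (39, 36) + (22, 27). λ = (27 - 36)/(22 - 39) ≡ 32/24 mod 41. 24⁻¹ ≡ 12 (mod 41) since 24·12 = 288 ≡ 1, so λ ≡ 15.
  x = λ² - 39 - 22 = 225 - 61 ≡ 0; y = λ·(39 - 0) - 36 ≡ 16. → (0, 16)

(0, 16)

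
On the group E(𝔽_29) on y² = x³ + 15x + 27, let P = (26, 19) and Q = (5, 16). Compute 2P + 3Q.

First 2P:
Repeated addition: build up to 2P.
2P: tangent at (26, 19): λ = (3·26² + 15)/(2·19) ≡ 13/9. 9⁻¹ ≡ 13 (mod 29), so λ ≡ 13·13 ≡ 24.
  x = λ² - 26 - 26 = 576 - 52 ≡ 2; y = λ·(26 - 2) - 19 ≡ 6. → (2, 6)
2P = (2, 6).
Next 3Q:
Repeated addition: build up to 3Q.
2Q: tangent at (5, 16): λ = (3·5² + 15)/(2·16) ≡ 3/3. 3⁻¹ ≡ 10 (mod 29), so λ ≡ 3·10 ≡ 1.
  x = λ² - 5 - 5 = 1 - 10 ≡ 20; y = λ·(5 - 20) - 16 ≡ 27. → (20, 27)
3Q: (20, 27) + (5, 16). λ = (16 - 27)/(5 - 20) ≡ 18/14 mod 29. 14⁻¹ ≡ 27 (mod 29) since 14·27 = 378 ≡ 1, so λ ≡ 22.
  x = λ² - 20 - 5 = 484 - 25 ≡ 24; y = λ·(20 - 24) - 27 ≡ 1. → (24, 1)
3Q = (24, 1).
Finally 2P + 3Q:
(2, 6) + (24, 1). λ = (1 - 6)/(24 - 2) ≡ 24/22 mod 29. 22⁻¹ ≡ 4 (mod 29), so λ ≡ 9.
  x = λ² - 2 - 24 = 81 - 26 ≡ 26; y = λ·(2 - 26) - 6 ≡ 10. → (26, 10)

(26, 10)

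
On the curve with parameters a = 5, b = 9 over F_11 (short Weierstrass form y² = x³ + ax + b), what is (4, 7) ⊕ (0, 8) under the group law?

(5, 7)

(4, 7) + (0, 8). λ = (8 - 7)/(0 - 4) ≡ 1/7 mod 11. 7⁻¹ ≡ 8 (mod 11), so λ ≡ 8.
  x = λ² - 4 - 0 = 64 - 4 ≡ 5; y = λ·(4 - 5) - 7 ≡ 7. → (5, 7)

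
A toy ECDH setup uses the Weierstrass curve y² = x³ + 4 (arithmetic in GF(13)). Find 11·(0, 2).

Write Q = (0, 2).
Repeated addition: build up to 11Q.
2Q: tangent at (0, 2): λ = (3·0² + 0)/(2·2) ≡ 0/4. 4⁻¹ ≡ 10 (mod 13), so λ ≡ 0·10 ≡ 0.
  x = λ² - 0 - 0 = 0 - 0 ≡ 0; y = λ·(0 - 0) - 2 ≡ 11. → (0, 11)
3Q: (0, 11) + (0, 2): same x and y₁ ≡ -y₂, so the sum is O.
4Q: O + (0, 2) = (0, 2) (identity).
5Q: tangent at (0, 2): λ = (3·0² + 0)/(2·2) ≡ 0/4. 4⁻¹ ≡ 10 (mod 13), so λ ≡ 0·10 ≡ 0.
  x = λ² - 0 - 0 = 0 - 0 ≡ 0; y = λ·(0 - 0) - 2 ≡ 11. → (0, 11)
6Q: (0, 11) + (0, 2): same x and y₁ ≡ -y₂, so the sum is O.
7Q: O + (0, 2) = (0, 2) (identity).
8Q: tangent at (0, 2): λ = (3·0² + 0)/(2·2) ≡ 0/4. 4⁻¹ ≡ 10 (mod 13) since 4·10 = 40 ≡ 1, so λ ≡ 0·10 ≡ 0.
  x = λ² - 0 - 0 = 0 - 0 ≡ 0; y = λ·(0 - 0) - 2 ≡ 11. → (0, 11)
9Q: (0, 11) + (0, 2): same x and y₁ ≡ -y₂, so the sum is O.
10Q: O + (0, 2) = (0, 2) (identity).
11Q: tangent at (0, 2): λ = (3·0² + 0)/(2·2) ≡ 0/4. 4⁻¹ ≡ 10 (mod 13) since 4·10 = 40 ≡ 1, so λ ≡ 0·10 ≡ 0.
  x = λ² - 0 - 0 = 0 - 0 ≡ 0; y = λ·(0 - 0) - 2 ≡ 11. → (0, 11)

(0, 11)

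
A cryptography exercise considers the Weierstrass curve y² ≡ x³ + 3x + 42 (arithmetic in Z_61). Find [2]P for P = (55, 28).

tangent at (55, 28): λ = (3·55² + 3)/(2·28) ≡ 50/56. 56⁻¹ ≡ 12 (mod 61), so λ ≡ 50·12 ≡ 51.
  x = λ² - 55 - 55 = 2601 - 110 ≡ 51; y = λ·(55 - 51) - 28 ≡ 54. → (51, 54)

(51, 54)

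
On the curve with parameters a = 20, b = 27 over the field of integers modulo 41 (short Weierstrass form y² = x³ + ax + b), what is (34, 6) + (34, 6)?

(32, 15)

tangent at (34, 6): λ = (3·34² + 20)/(2·6) ≡ 3/12. 12⁻¹ ≡ 24 (mod 41) since 12·24 = 288 ≡ 1, so λ ≡ 3·24 ≡ 31.
  x = λ² - 34 - 34 = 961 - 68 ≡ 32; y = λ·(34 - 32) - 6 ≡ 15. → (32, 15)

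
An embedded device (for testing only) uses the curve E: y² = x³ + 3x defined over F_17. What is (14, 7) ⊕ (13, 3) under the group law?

(6, 8)

(14, 7) + (13, 3). λ = (3 - 7)/(13 - 14) ≡ 13/16 mod 17. 16⁻¹ ≡ 16 (mod 17), so λ ≡ 4.
  x = λ² - 14 - 13 = 16 - 27 ≡ 6; y = λ·(14 - 6) - 7 ≡ 8. → (6, 8)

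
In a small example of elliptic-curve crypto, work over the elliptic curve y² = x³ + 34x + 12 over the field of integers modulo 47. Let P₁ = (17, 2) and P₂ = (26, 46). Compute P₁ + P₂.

(25, 32)

(17, 2) + (26, 46). λ = (46 - 2)/(26 - 17) ≡ 44/9 mod 47. 9⁻¹ ≡ 21 (mod 47), so λ ≡ 31.
  x = λ² - 17 - 26 = 961 - 43 ≡ 25; y = λ·(17 - 25) - 2 ≡ 32. → (25, 32)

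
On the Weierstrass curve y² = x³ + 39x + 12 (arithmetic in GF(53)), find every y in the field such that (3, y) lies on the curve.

x³ + 39x + 12 = 156 ≡ 50 (mod 53).
50 is a non-residue mod 53; no y exists.

none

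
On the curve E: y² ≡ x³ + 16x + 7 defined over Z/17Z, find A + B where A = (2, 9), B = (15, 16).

(2, 9) + (15, 16). λ = (16 - 9)/(15 - 2) ≡ 7/13 mod 17. 13⁻¹ ≡ 4 (mod 17) since 13·4 = 52 ≡ 1, so λ ≡ 11.
  x = λ² - 2 - 15 = 121 - 17 ≡ 2; y = λ·(2 - 2) - 9 ≡ 8. → (2, 8)

(2, 8)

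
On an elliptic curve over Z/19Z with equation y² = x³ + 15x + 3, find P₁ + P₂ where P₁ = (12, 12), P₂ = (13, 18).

(12, 12) + (13, 18). λ = (18 - 12)/(13 - 12) ≡ 6/1 mod 19. 1⁻¹ ≡ 1 (mod 19), so λ ≡ 6.
  x = λ² - 12 - 13 = 36 - 25 ≡ 11; y = λ·(12 - 11) - 12 ≡ 13. → (11, 13)

(11, 13)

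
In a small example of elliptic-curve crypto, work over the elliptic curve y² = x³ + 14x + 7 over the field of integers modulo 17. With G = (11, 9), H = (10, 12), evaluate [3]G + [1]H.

(16, 14)

First 3G:
Repeated addition: build up to 3G.
2G: tangent at (11, 9): λ = (3·11² + 14)/(2·9) ≡ 3/1. 1⁻¹ ≡ 1 (mod 17), so λ ≡ 3·1 ≡ 3.
  x = λ² - 11 - 11 = 9 - 22 ≡ 4; y = λ·(11 - 4) - 9 ≡ 12. → (4, 12)
3G: (4, 12) + (11, 9). λ = (9 - 12)/(11 - 4) ≡ 14/7 mod 17. 7⁻¹ ≡ 5 (mod 17), so λ ≡ 2.
  x = λ² - 4 - 11 = 4 - 15 ≡ 6; y = λ·(4 - 6) - 12 ≡ 1. → (6, 1)
3G = (6, 1).
Finally 3G + H:
(6, 1) + (10, 12). λ = (12 - 1)/(10 - 6) ≡ 11/4 mod 17. 4⁻¹ ≡ 13 (mod 17), so λ ≡ 7.
  x = λ² - 6 - 10 = 49 - 16 ≡ 16; y = λ·(6 - 16) - 1 ≡ 14. → (16, 14)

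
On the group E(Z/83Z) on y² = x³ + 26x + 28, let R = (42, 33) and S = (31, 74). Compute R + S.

(4, 14)

(42, 33) + (31, 74). λ = (74 - 33)/(31 - 42) ≡ 41/72 mod 83. 72⁻¹ ≡ 15 (mod 83), so λ ≡ 34.
  x = λ² - 42 - 31 = 1156 - 73 ≡ 4; y = λ·(42 - 4) - 33 ≡ 14. → (4, 14)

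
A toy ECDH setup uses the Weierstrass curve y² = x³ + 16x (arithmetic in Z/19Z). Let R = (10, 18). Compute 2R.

(16, 18)

tangent at (10, 18): λ = (3·10² + 16)/(2·18) ≡ 12/17. 17⁻¹ ≡ 9 (mod 19) since 17·9 = 153 ≡ 1, so λ ≡ 12·9 ≡ 13.
  x = λ² - 10 - 10 = 169 - 20 ≡ 16; y = λ·(10 - 16) - 18 ≡ 18. → (16, 18)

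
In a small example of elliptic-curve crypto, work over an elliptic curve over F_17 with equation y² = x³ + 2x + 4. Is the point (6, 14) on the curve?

y² = 14² ≡ 9; x³ + 2x + 4 = 232 ≡ 11 (mod 17). 9 ≠ 11.

no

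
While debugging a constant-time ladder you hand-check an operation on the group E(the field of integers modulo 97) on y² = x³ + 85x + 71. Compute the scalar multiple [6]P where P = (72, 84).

(13, 47)

Double-and-add on 6 = (110)₂. Start with P = (72, 84) for the leading 1-bit.
double: tangent at (72, 84): λ = (3·72² + 85)/(2·84) ≡ 20/71. 71⁻¹ ≡ 41 (mod 97) since 71·41 = 2911 ≡ 1, so λ ≡ 20·41 ≡ 44.
  x = λ² - 72 - 72 = 1936 - 144 ≡ 46; y = λ·(72 - 46) - 84 ≡ 90. → (46, 90)
add P: (46, 90) + (72, 84). λ = (84 - 90)/(72 - 46) ≡ 91/26 mod 97. 26⁻¹ ≡ 56 (mod 97) since 26·56 = 1456 ≡ 1, so λ ≡ 52.
  x = λ² - 46 - 72 = 2704 - 118 ≡ 64; y = λ·(46 - 64) - 90 ≡ 41. → (64, 41)
double: tangent at (64, 41): λ = (3·64² + 85)/(2·41) ≡ 54/82. 82⁻¹ ≡ 84 (mod 97) since 82·84 = 6888 ≡ 1, so λ ≡ 54·84 ≡ 74.
  x = λ² - 64 - 64 = 5476 - 128 ≡ 13; y = λ·(64 - 13) - 41 ≡ 47. → (13, 47)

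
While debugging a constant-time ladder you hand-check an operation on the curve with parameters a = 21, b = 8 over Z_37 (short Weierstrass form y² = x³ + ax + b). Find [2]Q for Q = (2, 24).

tangent at (2, 24): λ = (3·2² + 21)/(2·24) ≡ 33/11. 11⁻¹ ≡ 27 (mod 37), so λ ≡ 33·27 ≡ 3.
  x = λ² - 2 - 2 = 9 - 4 ≡ 5; y = λ·(2 - 5) - 24 ≡ 4. → (5, 4)

(5, 4)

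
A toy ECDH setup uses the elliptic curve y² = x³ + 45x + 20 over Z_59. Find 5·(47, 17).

(22, 25)

Write Q = (47, 17).
Double-and-add on 5 = (101)₂. Start with Q = (47, 17) for the leading 1-bit.
double: tangent at (47, 17): λ = (3·47² + 45)/(2·17) ≡ 5/34. 34⁻¹ ≡ 33 (mod 59), so λ ≡ 5·33 ≡ 47.
  x = λ² - 47 - 47 = 2209 - 94 ≡ 50; y = λ·(47 - 50) - 17 ≡ 19. → (50, 19)
double: tangent at (50, 19): λ = (3·50² + 45)/(2·19) ≡ 52/38. 38⁻¹ ≡ 14 (mod 59), so λ ≡ 52·14 ≡ 20.
  x = λ² - 50 - 50 = 400 - 100 ≡ 5; y = λ·(50 - 5) - 19 ≡ 55. → (5, 55)
add Q: (5, 55) + (47, 17). λ = (17 - 55)/(47 - 5) ≡ 21/42 mod 59. 42⁻¹ ≡ 52 (mod 59), so λ ≡ 30.
  x = λ² - 5 - 47 = 900 - 52 ≡ 22; y = λ·(5 - 22) - 55 ≡ 25. → (22, 25)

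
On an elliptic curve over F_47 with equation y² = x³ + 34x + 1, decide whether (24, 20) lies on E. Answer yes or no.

yes

y² = 20² ≡ 24; x³ + 34x + 1 = 14641 ≡ 24 (mod 47). 24 = 24.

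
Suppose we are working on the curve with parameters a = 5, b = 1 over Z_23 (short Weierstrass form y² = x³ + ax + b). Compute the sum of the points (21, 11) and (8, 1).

(18, 9)

(21, 11) + (8, 1). λ = (1 - 11)/(8 - 21) ≡ 13/10 mod 23. 10⁻¹ ≡ 7 (mod 23), so λ ≡ 22.
  x = λ² - 21 - 8 = 484 - 29 ≡ 18; y = λ·(21 - 18) - 11 ≡ 9. → (18, 9)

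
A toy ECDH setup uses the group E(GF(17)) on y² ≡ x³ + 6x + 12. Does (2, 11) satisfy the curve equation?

y² = 11² ≡ 2; x³ + 6x + 12 = 32 ≡ 15 (mod 17). 2 ≠ 15.

no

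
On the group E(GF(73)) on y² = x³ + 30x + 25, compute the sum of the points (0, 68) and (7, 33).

(18, 22)

(0, 68) + (7, 33). λ = (33 - 68)/(7 - 0) ≡ 38/7 mod 73. 7⁻¹ ≡ 21 (mod 73), so λ ≡ 68.
  x = λ² - 0 - 7 = 4624 - 7 ≡ 18; y = λ·(0 - 18) - 68 ≡ 22. → (18, 22)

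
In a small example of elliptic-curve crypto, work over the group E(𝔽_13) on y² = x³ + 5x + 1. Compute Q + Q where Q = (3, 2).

(6, 0)

tangent at (3, 2): λ = (3·3² + 5)/(2·2) ≡ 6/4. 4⁻¹ ≡ 10 (mod 13), so λ ≡ 6·10 ≡ 8.
  x = λ² - 3 - 3 = 64 - 6 ≡ 6; y = λ·(3 - 6) - 2 ≡ 0. → (6, 0)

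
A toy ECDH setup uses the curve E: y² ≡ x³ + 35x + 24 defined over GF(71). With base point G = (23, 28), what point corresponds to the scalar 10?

Double-and-add on 10 = (1010)₂. Start with G = (23, 28) for the leading 1-bit.
double: tangent at (23, 28): λ = (3·23² + 35)/(2·28) ≡ 60/56. 56⁻¹ ≡ 52 (mod 71) since 56·52 = 2912 ≡ 1, so λ ≡ 60·52 ≡ 67.
  x = λ² - 23 - 23 = 4489 - 46 ≡ 41; y = λ·(23 - 41) - 28 ≡ 44. → (41, 44)
double: tangent at (41, 44): λ = (3·41² + 35)/(2·44) ≡ 37/17. 17⁻¹ ≡ 46 (mod 71) since 17·46 = 782 ≡ 1, so λ ≡ 37·46 ≡ 69.
  x = λ² - 41 - 41 = 4761 - 82 ≡ 64; y = λ·(41 - 64) - 44 ≡ 2. → (64, 2)
add G: (64, 2) + (23, 28). λ = (28 - 2)/(23 - 64) ≡ 26/30 mod 71. 30⁻¹ ≡ 45 (mod 71), so λ ≡ 34.
  x = λ² - 64 - 23 = 1156 - 87 ≡ 4; y = λ·(64 - 4) - 2 ≡ 50. → (4, 50)
double: tangent at (4, 50): λ = (3·4² + 35)/(2·50) ≡ 12/29. 29⁻¹ ≡ 49 (mod 71) since 29·49 = 1421 ≡ 1, so λ ≡ 12·49 ≡ 20.
  x = λ² - 4 - 4 = 400 - 8 ≡ 37; y = λ·(4 - 37) - 50 ≡ 0. → (37, 0)

(37, 0)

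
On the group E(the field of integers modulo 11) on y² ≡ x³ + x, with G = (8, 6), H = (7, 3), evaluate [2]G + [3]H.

First 2G:
Repeated addition: build up to 2G.
2G: tangent at (8, 6): λ = (3·8² + 1)/(2·6) ≡ 6/1. 1⁻¹ ≡ 1 (mod 11), so λ ≡ 6·1 ≡ 6.
  x = λ² - 8 - 8 = 36 - 16 ≡ 9; y = λ·(8 - 9) - 6 ≡ 10. → (9, 10)
2G = (9, 10).
Next 3H:
Repeated addition: build up to 3H.
2H: tangent at (7, 3): λ = (3·7² + 1)/(2·3) ≡ 5/6. 6⁻¹ ≡ 2 (mod 11), so λ ≡ 5·2 ≡ 10.
  x = λ² - 7 - 7 = 100 - 14 ≡ 9; y = λ·(7 - 9) - 3 ≡ 10. → (9, 10)
3H: (9, 10) + (7, 3). λ = (3 - 10)/(7 - 9) ≡ 4/9 mod 11. 9⁻¹ ≡ 5 (mod 11) since 9·5 = 45 ≡ 1, so λ ≡ 9.
  x = λ² - 9 - 7 = 81 - 16 ≡ 10; y = λ·(9 - 10) - 10 ≡ 3. → (10, 3)
3H = (10, 3).
Finally 2G + 3H:
(9, 10) + (10, 3). λ = (3 - 10)/(10 - 9) ≡ 4/1 mod 11. 1⁻¹ ≡ 1 (mod 11) since 1·1 = 1 ≡ 1, so λ ≡ 4.
  x = λ² - 9 - 10 = 16 - 19 ≡ 8; y = λ·(9 - 8) - 10 ≡ 5. → (8, 5)

(8, 5)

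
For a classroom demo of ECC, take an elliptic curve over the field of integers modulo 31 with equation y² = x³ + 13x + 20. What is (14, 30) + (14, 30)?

(8, 27)

tangent at (14, 30): λ = (3·14² + 13)/(2·30) ≡ 12/29. 29⁻¹ ≡ 15 (mod 31), so λ ≡ 12·15 ≡ 25.
  x = λ² - 14 - 14 = 625 - 28 ≡ 8; y = λ·(14 - 8) - 30 ≡ 27. → (8, 27)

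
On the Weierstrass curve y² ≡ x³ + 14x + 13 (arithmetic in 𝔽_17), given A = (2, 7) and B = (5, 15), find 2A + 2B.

First 2A:
Repeated addition: build up to 2A.
2A: tangent at (2, 7): λ = (3·2² + 14)/(2·7) ≡ 9/14. 14⁻¹ ≡ 11 (mod 17), so λ ≡ 9·11 ≡ 14.
  x = λ² - 2 - 2 = 196 - 4 ≡ 5; y = λ·(2 - 5) - 7 ≡ 2. → (5, 2)
2A = (5, 2).
Next 2B:
Repeated addition: build up to 2B.
2B: tangent at (5, 15): λ = (3·5² + 14)/(2·15) ≡ 4/13. 13⁻¹ ≡ 4 (mod 17), so λ ≡ 4·4 ≡ 16.
  x = λ² - 5 - 5 = 256 - 10 ≡ 8; y = λ·(5 - 8) - 15 ≡ 5. → (8, 5)
2B = (8, 5).
Finally 2A + 2B:
(5, 2) + (8, 5). λ = (5 - 2)/(8 - 5) ≡ 3/3 mod 17. 3⁻¹ ≡ 6 (mod 17), so λ ≡ 1.
  x = λ² - 5 - 8 = 1 - 13 ≡ 5; y = λ·(5 - 5) - 2 ≡ 15. → (5, 15)

(5, 15)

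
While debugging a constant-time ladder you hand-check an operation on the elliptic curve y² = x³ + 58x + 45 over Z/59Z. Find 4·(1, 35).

(22, 46)

Write Q = (1, 35).
Double-and-add on 4 = (100)₂. Start with Q = (1, 35) for the leading 1-bit.
double: tangent at (1, 35): λ = (3·1² + 58)/(2·35) ≡ 2/11. 11⁻¹ ≡ 43 (mod 59) since 11·43 = 473 ≡ 1, so λ ≡ 2·43 ≡ 27.
  x = λ² - 1 - 1 = 729 - 2 ≡ 19; y = λ·(1 - 19) - 35 ≡ 10. → (19, 10)
double: tangent at (19, 10): λ = (3·19² + 58)/(2·10) ≡ 20/20. 20⁻¹ ≡ 3 (mod 59), so λ ≡ 20·3 ≡ 1.
  x = λ² - 19 - 19 = 1 - 38 ≡ 22; y = λ·(19 - 22) - 10 ≡ 46. → (22, 46)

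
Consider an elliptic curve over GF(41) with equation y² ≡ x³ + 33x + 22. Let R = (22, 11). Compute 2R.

tangent at (22, 11): λ = (3·22² + 33)/(2·11) ≡ 9/22. 22⁻¹ ≡ 28 (mod 41), so λ ≡ 9·28 ≡ 6.
  x = λ² - 22 - 22 = 36 - 44 ≡ 33; y = λ·(22 - 33) - 11 ≡ 5. → (33, 5)

(33, 5)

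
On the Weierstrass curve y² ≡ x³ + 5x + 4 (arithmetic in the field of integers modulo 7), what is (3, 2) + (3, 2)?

(2, 6)

tangent at (3, 2): λ = (3·3² + 5)/(2·2) ≡ 4/4. 4⁻¹ ≡ 2 (mod 7), so λ ≡ 4·2 ≡ 1.
  x = λ² - 3 - 3 = 1 - 6 ≡ 2; y = λ·(3 - 2) - 2 ≡ 6. → (2, 6)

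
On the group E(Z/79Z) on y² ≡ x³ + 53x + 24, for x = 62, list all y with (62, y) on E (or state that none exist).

none

x³ + 53x + 24 = 241638 ≡ 56 (mod 79).
56 is a non-residue mod 79; no y exists.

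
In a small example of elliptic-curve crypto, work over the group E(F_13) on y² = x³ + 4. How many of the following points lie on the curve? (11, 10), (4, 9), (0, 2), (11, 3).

(11, 10): 10² ≡ 9, rhs ≡ 9 → on.
(4, 9): 9² ≡ 3, rhs ≡ 3 → on.
(0, 2): 2² ≡ 4, rhs ≡ 4 → on.
(11, 3): 3² ≡ 9, rhs ≡ 9 → on.

4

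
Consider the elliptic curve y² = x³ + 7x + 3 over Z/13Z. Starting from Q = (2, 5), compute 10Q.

(8, 8)

Double-and-add on 10 = (1010)₂. Start with Q = (2, 5) for the leading 1-bit.
double: tangent at (2, 5): λ = (3·2² + 7)/(2·5) ≡ 6/10. 10⁻¹ ≡ 4 (mod 13) since 10·4 = 40 ≡ 1, so λ ≡ 6·4 ≡ 11.
  x = λ² - 2 - 2 = 121 - 4 ≡ 0; y = λ·(2 - 0) - 5 ≡ 4. → (0, 4)
double: tangent at (0, 4): λ = (3·0² + 7)/(2·4) ≡ 7/8. 8⁻¹ ≡ 5 (mod 13) since 8·5 = 40 ≡ 1, so λ ≡ 7·5 ≡ 9.
  x = λ² - 0 - 0 = 81 - 0 ≡ 3; y = λ·(0 - 3) - 4 ≡ 8. → (3, 8)
add Q: (3, 8) + (2, 5). λ = (5 - 8)/(2 - 3) ≡ 10/12 mod 13. 12⁻¹ ≡ 12 (mod 13) since 12·12 = 144 ≡ 1, so λ ≡ 3.
  x = λ² - 3 - 2 = 9 - 5 ≡ 4; y = λ·(3 - 4) - 8 ≡ 2. → (4, 2)
double: tangent at (4, 2): λ = (3·4² + 7)/(2·2) ≡ 3/4. 4⁻¹ ≡ 10 (mod 13) since 4·10 = 40 ≡ 1, so λ ≡ 3·10 ≡ 4.
  x = λ² - 4 - 4 = 16 - 8 ≡ 8; y = λ·(4 - 8) - 2 ≡ 8. → (8, 8)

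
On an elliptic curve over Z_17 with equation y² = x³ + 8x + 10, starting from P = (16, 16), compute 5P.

(12, 10)

Double-and-add on 5 = (101)₂. Start with P = (16, 16) for the leading 1-bit.
double: tangent at (16, 16): λ = (3·16² + 8)/(2·16) ≡ 11/15. 15⁻¹ ≡ 8 (mod 17), so λ ≡ 11·8 ≡ 3.
  x = λ² - 16 - 16 = 9 - 32 ≡ 11; y = λ·(16 - 11) - 16 ≡ 16. → (11, 16)
double: tangent at (11, 16): λ = (3·11² + 8)/(2·16) ≡ 14/15. 15⁻¹ ≡ 8 (mod 17), so λ ≡ 14·8 ≡ 10.
  x = λ² - 11 - 11 = 100 - 22 ≡ 10; y = λ·(11 - 10) - 16 ≡ 11. → (10, 11)
add P: (10, 11) + (16, 16). λ = (16 - 11)/(16 - 10) ≡ 5/6 mod 17. 6⁻¹ ≡ 3 (mod 17) since 6·3 = 18 ≡ 1, so λ ≡ 15.
  x = λ² - 10 - 16 = 225 - 26 ≡ 12; y = λ·(10 - 12) - 11 ≡ 10. → (12, 10)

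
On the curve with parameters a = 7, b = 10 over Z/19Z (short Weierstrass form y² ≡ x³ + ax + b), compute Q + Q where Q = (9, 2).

tangent at (9, 2): λ = (3·9² + 7)/(2·2) ≡ 3/4. 4⁻¹ ≡ 5 (mod 19), so λ ≡ 3·5 ≡ 15.
  x = λ² - 9 - 9 = 225 - 18 ≡ 17; y = λ·(9 - 17) - 2 ≡ 11. → (17, 11)

(17, 11)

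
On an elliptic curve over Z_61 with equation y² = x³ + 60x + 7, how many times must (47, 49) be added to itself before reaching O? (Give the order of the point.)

6

2P: tangent at (47, 49): λ = (3·47² + 60)/(2·49) ≡ 38/37. 37⁻¹ ≡ 33 (mod 61), so λ ≡ 38·33 ≡ 34.
  x = λ² - 47 - 47 = 1156 - 94 ≡ 25; y = λ·(47 - 25) - 49 ≡ 28. → (25, 28)
3P: (25, 28) + (47, 49). λ = (49 - 28)/(47 - 25) ≡ 21/22 mod 61. 22⁻¹ ≡ 25 (mod 61) since 22·25 = 550 ≡ 1, so λ ≡ 37.
  x = λ² - 25 - 47 = 1369 - 72 ≡ 16; y = λ·(25 - 16) - 28 ≡ 0. → (16, 0)
4P: (16, 0) + (47, 49). λ = (49 - 0)/(47 - 16) ≡ 49/31 mod 61. 31⁻¹ ≡ 2 (mod 61) since 31·2 = 62 ≡ 1, so λ ≡ 37.
  x = λ² - 16 - 47 = 1369 - 63 ≡ 25; y = λ·(16 - 25) - 0 ≡ 33. → (25, 33)
5P: (25, 33) + (47, 49). λ = (49 - 33)/(47 - 25) ≡ 16/22 mod 61. 22⁻¹ ≡ 25 (mod 61), so λ ≡ 34.
  x = λ² - 25 - 47 = 1156 - 72 ≡ 47; y = λ·(25 - 47) - 33 ≡ 12. → (47, 12)
6P: (47, 12) + (47, 49): same x and y₁ ≡ -y₂, so the sum is O.
6P = O, so the order is 6.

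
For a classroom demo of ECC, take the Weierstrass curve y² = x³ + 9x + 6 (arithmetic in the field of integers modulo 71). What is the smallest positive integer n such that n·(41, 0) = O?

2P: (41, 0) + (41, 0): same x and y₁ ≡ -y₂, so the sum is O.
2P = O, so the order is 2.

2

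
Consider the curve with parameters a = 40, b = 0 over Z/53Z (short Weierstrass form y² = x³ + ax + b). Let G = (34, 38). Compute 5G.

(27, 26)

Repeated addition: build up to 5G.
2G: tangent at (34, 38): λ = (3·34² + 40)/(2·38) ≡ 10/23. 23⁻¹ ≡ 30 (mod 53), so λ ≡ 10·30 ≡ 35.
  x = λ² - 34 - 34 = 1225 - 68 ≡ 44; y = λ·(34 - 44) - 38 ≡ 36. → (44, 36)
3G: (44, 36) + (34, 38). λ = (38 - 36)/(34 - 44) ≡ 2/43 mod 53. 43⁻¹ ≡ 37 (mod 53), so λ ≡ 21.
  x = λ² - 44 - 34 = 441 - 78 ≡ 45; y = λ·(44 - 45) - 36 ≡ 49. → (45, 49)
4G: (45, 49) + (34, 38). λ = (38 - 49)/(34 - 45) ≡ 42/42 mod 53. 42⁻¹ ≡ 24 (mod 53), so λ ≡ 1.
  x = λ² - 45 - 34 = 1 - 79 ≡ 28; y = λ·(45 - 28) - 49 ≡ 21. → (28, 21)
5G: (28, 21) + (34, 38). λ = (38 - 21)/(34 - 28) ≡ 17/6 mod 53. 6⁻¹ ≡ 9 (mod 53), so λ ≡ 47.
  x = λ² - 28 - 34 = 2209 - 62 ≡ 27; y = λ·(28 - 27) - 21 ≡ 26. → (27, 26)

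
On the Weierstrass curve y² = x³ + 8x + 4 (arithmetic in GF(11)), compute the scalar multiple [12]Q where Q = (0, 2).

(4, 1)

Repeated addition: build up to 12Q.
2Q: tangent at (0, 2): λ = (3·0² + 8)/(2·2) ≡ 8/4. 4⁻¹ ≡ 3 (mod 11), so λ ≡ 8·3 ≡ 2.
  x = λ² - 0 - 0 = 4 - 0 ≡ 4; y = λ·(0 - 4) - 2 ≡ 1. → (4, 1)
3Q: (4, 1) + (0, 2). λ = (2 - 1)/(0 - 4) ≡ 1/7 mod 11. 7⁻¹ ≡ 8 (mod 11) since 7·8 = 56 ≡ 1, so λ ≡ 8.
  x = λ² - 4 - 0 = 64 - 4 ≡ 5; y = λ·(4 - 5) - 1 ≡ 2. → (5, 2)
4Q: (5, 2) + (0, 2). λ = (2 - 2)/(0 - 5) ≡ 0/6 mod 11. 6⁻¹ ≡ 2 (mod 11) since 6·2 = 12 ≡ 1, so λ ≡ 0.
  x = λ² - 5 - 0 = 0 - 5 ≡ 6; y = λ·(5 - 6) - 2 ≡ 9. → (6, 9)
5Q: (6, 9) + (0, 2). λ = (2 - 9)/(0 - 6) ≡ 4/5 mod 11. 5⁻¹ ≡ 9 (mod 11), so λ ≡ 3.
  x = λ² - 6 - 0 = 9 - 6 ≡ 3; y = λ·(6 - 3) - 9 ≡ 0. → (3, 0)
6Q: (3, 0) + (0, 2). λ = (2 - 0)/(0 - 3) ≡ 2/8 mod 11. 8⁻¹ ≡ 7 (mod 11) since 8·7 = 56 ≡ 1, so λ ≡ 3.
  x = λ² - 3 - 0 = 9 - 3 ≡ 6; y = λ·(3 - 6) - 0 ≡ 2. → (6, 2)
7Q: (6, 2) + (0, 2). λ = (2 - 2)/(0 - 6) ≡ 0/5 mod 11. 5⁻¹ ≡ 9 (mod 11), so λ ≡ 0.
  x = λ² - 6 - 0 = 0 - 6 ≡ 5; y = λ·(6 - 5) - 2 ≡ 9. → (5, 9)
8Q: (5, 9) + (0, 2). λ = (2 - 9)/(0 - 5) ≡ 4/6 mod 11. 6⁻¹ ≡ 2 (mod 11), so λ ≡ 8.
  x = λ² - 5 - 0 = 64 - 5 ≡ 4; y = λ·(5 - 4) - 9 ≡ 10. → (4, 10)
9Q: (4, 10) + (0, 2). λ = (2 - 10)/(0 - 4) ≡ 3/7 mod 11. 7⁻¹ ≡ 8 (mod 11) since 7·8 = 56 ≡ 1, so λ ≡ 2.
  x = λ² - 4 - 0 = 4 - 4 ≡ 0; y = λ·(4 - 0) - 10 ≡ 9. → (0, 9)
10Q: (0, 9) + (0, 2): same x and y₁ ≡ -y₂, so the sum is O.
11Q: O + (0, 2) = (0, 2) (identity).
12Q: tangent at (0, 2): λ = (3·0² + 8)/(2·2) ≡ 8/4. 4⁻¹ ≡ 3 (mod 11), so λ ≡ 8·3 ≡ 2.
  x = λ² - 0 - 0 = 4 - 0 ≡ 4; y = λ·(0 - 4) - 2 ≡ 1. → (4, 1)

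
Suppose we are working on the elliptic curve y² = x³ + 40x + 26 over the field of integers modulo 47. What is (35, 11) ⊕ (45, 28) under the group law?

(35, 11) + (45, 28). λ = (28 - 11)/(45 - 35) ≡ 17/10 mod 47. 10⁻¹ ≡ 33 (mod 47), so λ ≡ 44.
  x = λ² - 35 - 45 = 1936 - 80 ≡ 23; y = λ·(35 - 23) - 11 ≡ 0. → (23, 0)

(23, 0)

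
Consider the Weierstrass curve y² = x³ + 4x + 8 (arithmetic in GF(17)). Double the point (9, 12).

(1, 8)

tangent at (9, 12): λ = (3·9² + 4)/(2·12) ≡ 9/7. 7⁻¹ ≡ 5 (mod 17), so λ ≡ 9·5 ≡ 11.
  x = λ² - 9 - 9 = 121 - 18 ≡ 1; y = λ·(9 - 1) - 12 ≡ 8. → (1, 8)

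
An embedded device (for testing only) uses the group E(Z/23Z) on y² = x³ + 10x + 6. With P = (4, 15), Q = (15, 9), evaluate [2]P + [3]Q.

(0, 12)

First 2P:
Repeated addition: build up to 2P.
2P: tangent at (4, 15): λ = (3·4² + 10)/(2·15) ≡ 12/7. 7⁻¹ ≡ 10 (mod 23) since 7·10 = 70 ≡ 1, so λ ≡ 12·10 ≡ 5.
  x = λ² - 4 - 4 = 25 - 8 ≡ 17; y = λ·(4 - 17) - 15 ≡ 12. → (17, 12)
2P = (17, 12).
Next 3Q:
Repeated addition: build up to 3Q.
2Q: tangent at (15, 9): λ = (3·15² + 10)/(2·9) ≡ 18/18. 18⁻¹ ≡ 9 (mod 23), so λ ≡ 18·9 ≡ 1.
  x = λ² - 15 - 15 = 1 - 30 ≡ 17; y = λ·(15 - 17) - 9 ≡ 12. → (17, 12)
3Q: (17, 12) + (15, 9). λ = (9 - 12)/(15 - 17) ≡ 20/21 mod 23. 21⁻¹ ≡ 11 (mod 23) since 21·11 = 231 ≡ 1, so λ ≡ 13.
  x = λ² - 17 - 15 = 169 - 32 ≡ 22; y = λ·(17 - 22) - 12 ≡ 15. → (22, 15)
3Q = (22, 15).
Finally 2P + 3Q:
(17, 12) + (22, 15). λ = (15 - 12)/(22 - 17) ≡ 3/5 mod 23. 5⁻¹ ≡ 14 (mod 23), so λ ≡ 19.
  x = λ² - 17 - 22 = 361 - 39 ≡ 0; y = λ·(17 - 0) - 12 ≡ 12. → (0, 12)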